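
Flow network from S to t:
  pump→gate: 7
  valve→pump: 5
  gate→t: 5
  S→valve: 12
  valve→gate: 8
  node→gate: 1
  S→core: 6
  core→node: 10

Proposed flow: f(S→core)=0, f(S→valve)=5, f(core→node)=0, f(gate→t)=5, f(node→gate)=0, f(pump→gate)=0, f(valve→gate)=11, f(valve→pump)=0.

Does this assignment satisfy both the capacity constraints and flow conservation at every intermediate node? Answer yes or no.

No

Capacity violated on valve→gate: flow 11 > capacity 8.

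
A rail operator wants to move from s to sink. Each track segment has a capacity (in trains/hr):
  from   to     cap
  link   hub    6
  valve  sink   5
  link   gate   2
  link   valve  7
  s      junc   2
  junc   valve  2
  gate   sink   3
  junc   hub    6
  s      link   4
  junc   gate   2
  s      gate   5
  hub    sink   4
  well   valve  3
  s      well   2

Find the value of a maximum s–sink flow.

11

Augment s→gate→sink: bottleneck 3. Total 3.
Augment s→junc→valve→sink: bottleneck 2. Total 5.
Augment s→link→valve→sink: bottleneck 3. Total 8.
Augment s→link→hub→sink: bottleneck 1. Total 9.
Augment s→well→valve→link→hub→sink: bottleneck 2. Total 11.
No augmenting path remains in the residual graph.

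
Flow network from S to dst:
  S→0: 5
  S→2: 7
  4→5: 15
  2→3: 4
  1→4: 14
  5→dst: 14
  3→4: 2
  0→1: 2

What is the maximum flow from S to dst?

4

Augment S→2→3→4→5→dst: bottleneck 2. Total 2.
Augment S→0→1→4→5→dst: bottleneck 2. Total 4.
No augmenting path remains in the residual graph.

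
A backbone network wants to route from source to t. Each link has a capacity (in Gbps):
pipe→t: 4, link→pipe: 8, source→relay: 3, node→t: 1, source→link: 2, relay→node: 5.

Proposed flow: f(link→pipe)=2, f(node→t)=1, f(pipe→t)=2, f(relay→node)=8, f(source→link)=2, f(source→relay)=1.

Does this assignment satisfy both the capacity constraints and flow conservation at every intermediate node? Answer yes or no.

Capacity violated on relay→node: flow 8 > capacity 5.

No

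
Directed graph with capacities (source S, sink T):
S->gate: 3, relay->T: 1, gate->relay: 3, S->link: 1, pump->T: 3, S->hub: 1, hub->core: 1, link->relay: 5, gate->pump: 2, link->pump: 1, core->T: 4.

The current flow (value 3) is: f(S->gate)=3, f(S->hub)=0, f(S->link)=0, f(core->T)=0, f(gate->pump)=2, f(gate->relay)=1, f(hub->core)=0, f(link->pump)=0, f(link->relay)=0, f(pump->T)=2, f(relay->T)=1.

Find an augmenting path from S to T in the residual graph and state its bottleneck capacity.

Residual along S->hub->core->T: S->hub: 1, hub->core: 1, core->T: 4.
Bottleneck = min = 1.

S->hub->core->T, bottleneck 1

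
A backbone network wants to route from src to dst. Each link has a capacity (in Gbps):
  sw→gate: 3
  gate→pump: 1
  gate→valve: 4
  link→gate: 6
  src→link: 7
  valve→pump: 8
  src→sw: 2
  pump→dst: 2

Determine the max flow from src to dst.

2

Augment src→link→gate→pump→dst: bottleneck 1. Total 1.
Augment src→link→gate→valve→pump→dst: bottleneck 1. Total 2.
No augmenting path remains in the residual graph.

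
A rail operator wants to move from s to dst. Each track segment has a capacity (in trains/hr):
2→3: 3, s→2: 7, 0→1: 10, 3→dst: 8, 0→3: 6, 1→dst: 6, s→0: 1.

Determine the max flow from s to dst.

Augment s→0→1→dst: bottleneck 1. Total 1.
Augment s→2→3→dst: bottleneck 3. Total 4.
No augmenting path remains in the residual graph.

4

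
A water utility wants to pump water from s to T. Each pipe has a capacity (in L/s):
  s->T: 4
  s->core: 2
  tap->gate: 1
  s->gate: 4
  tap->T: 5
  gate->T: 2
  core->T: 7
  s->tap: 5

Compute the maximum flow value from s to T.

Augment s->T: bottleneck 4. Total 4.
Augment s->core->T: bottleneck 2. Total 6.
Augment s->tap->T: bottleneck 5. Total 11.
Augment s->gate->T: bottleneck 2. Total 13.
No augmenting path remains in the residual graph.

13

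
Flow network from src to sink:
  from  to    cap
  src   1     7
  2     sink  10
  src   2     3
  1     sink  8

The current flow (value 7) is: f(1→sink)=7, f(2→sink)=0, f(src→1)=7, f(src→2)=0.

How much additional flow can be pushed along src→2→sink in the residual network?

3

Residual capacities along the path: src→2: 3, 2→sink: 10.
Minimum is 3.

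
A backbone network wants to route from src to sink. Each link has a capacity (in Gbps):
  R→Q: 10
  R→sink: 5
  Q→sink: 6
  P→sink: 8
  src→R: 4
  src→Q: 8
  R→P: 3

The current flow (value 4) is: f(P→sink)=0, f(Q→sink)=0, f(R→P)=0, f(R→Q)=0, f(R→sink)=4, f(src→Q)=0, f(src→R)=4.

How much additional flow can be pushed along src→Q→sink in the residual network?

6

Residual capacities along the path: src→Q: 8, Q→sink: 6.
Minimum is 6.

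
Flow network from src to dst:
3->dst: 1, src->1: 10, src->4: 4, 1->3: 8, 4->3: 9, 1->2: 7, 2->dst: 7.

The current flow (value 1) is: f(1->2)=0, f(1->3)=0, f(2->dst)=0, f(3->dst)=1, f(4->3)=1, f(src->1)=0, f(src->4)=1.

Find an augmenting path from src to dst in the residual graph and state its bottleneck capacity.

Residual along src->1->2->dst: src->1: 10, 1->2: 7, 2->dst: 7.
Bottleneck = min = 7.

src->1->2->dst, bottleneck 7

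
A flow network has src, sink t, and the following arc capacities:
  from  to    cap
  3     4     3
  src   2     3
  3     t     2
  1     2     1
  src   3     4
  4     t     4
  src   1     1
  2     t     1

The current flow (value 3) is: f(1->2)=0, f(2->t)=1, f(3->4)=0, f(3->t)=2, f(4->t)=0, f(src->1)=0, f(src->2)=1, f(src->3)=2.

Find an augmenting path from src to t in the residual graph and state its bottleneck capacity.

src->3->4->t, bottleneck 2

Residual along src->3->4->t: src->3: 2, 3->4: 3, 4->t: 4.
Bottleneck = min = 2.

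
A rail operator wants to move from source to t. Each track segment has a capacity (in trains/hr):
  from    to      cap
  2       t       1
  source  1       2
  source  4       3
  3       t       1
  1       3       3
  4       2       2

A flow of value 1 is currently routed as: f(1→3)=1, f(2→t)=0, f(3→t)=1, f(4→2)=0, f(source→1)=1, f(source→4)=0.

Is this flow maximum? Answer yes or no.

Residual path source→4→2→t has bottleneck 1 > 0.
Pushing 1 along it raises the flow to 2, so the given flow is not maximum.

No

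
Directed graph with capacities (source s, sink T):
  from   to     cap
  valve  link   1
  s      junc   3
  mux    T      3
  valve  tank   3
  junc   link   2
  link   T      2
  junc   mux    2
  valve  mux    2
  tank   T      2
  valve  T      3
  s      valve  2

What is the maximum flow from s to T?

Augment s->valve->T: bottleneck 2. Total 2.
Augment s->junc->link->T: bottleneck 2. Total 4.
Augment s->junc->mux->T: bottleneck 1. Total 5.
No augmenting path remains in the residual graph.

5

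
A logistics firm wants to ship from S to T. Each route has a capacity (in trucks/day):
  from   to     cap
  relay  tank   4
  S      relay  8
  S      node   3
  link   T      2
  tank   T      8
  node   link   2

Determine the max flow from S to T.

6

Augment S->relay->tank->T: bottleneck 4. Total 4.
Augment S->node->link->T: bottleneck 2. Total 6.
No augmenting path remains in the residual graph.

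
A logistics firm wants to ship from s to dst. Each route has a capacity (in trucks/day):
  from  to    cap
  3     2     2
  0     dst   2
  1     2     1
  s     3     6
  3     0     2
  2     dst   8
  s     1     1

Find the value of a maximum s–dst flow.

5

Augment s→1→2→dst: bottleneck 1. Total 1.
Augment s→3→2→dst: bottleneck 2. Total 3.
Augment s→3→0→dst: bottleneck 2. Total 5.
No augmenting path remains in the residual graph.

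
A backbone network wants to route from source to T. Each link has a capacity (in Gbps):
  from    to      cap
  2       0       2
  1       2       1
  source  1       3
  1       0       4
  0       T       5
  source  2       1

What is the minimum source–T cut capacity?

4

Max flow = 4 (via 2 augmenting paths).
In the residual at optimum, the set reachable from source is {source}.
Cut edges: source->1 (cap 3), source->2 (cap 1). Sum = 4.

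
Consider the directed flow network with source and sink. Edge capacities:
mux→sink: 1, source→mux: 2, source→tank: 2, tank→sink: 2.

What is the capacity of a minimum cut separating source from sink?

Max flow = 3 (via 2 augmenting paths).
In the residual at optimum, the set reachable from source is {mux, source}.
Cut edges: source→tank (cap 2), mux→sink (cap 1). Sum = 3.

3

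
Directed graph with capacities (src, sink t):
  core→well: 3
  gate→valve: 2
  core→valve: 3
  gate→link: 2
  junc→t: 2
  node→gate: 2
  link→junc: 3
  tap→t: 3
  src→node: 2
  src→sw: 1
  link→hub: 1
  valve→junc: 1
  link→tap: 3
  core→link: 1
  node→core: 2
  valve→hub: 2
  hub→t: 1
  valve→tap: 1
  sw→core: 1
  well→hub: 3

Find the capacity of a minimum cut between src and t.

3

Max flow = 3 (via 3 augmenting paths).
In the residual at optimum, the set reachable from src is {src}.
Cut edges: src→sw (cap 1), src→node (cap 2). Sum = 3.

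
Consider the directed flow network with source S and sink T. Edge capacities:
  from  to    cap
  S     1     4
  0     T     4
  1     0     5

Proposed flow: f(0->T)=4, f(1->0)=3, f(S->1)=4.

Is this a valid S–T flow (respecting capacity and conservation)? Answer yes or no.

No

Conservation fails at 1: inflow 4 ≠ outflow 3.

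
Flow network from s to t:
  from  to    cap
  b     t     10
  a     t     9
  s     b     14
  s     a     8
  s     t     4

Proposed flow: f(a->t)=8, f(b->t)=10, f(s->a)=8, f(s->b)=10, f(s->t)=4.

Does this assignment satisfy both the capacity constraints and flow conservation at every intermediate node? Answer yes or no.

Yes

Every edge has 0 ≤ f(e) ≤ cap(e).
At each intermediate node, inflow equals outflow.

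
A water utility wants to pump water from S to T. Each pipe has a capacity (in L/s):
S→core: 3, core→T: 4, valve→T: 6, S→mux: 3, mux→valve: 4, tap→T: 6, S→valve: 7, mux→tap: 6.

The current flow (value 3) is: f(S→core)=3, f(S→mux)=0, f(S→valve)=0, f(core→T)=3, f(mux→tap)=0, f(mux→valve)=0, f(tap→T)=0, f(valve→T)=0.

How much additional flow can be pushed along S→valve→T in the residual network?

6

Residual capacities along the path: S→valve: 7, valve→T: 6.
Minimum is 6.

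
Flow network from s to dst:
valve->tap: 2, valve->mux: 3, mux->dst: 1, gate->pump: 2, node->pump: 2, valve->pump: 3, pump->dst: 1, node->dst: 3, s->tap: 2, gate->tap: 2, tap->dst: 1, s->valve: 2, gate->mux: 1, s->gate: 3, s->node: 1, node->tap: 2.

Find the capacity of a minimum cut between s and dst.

4

Max flow = 4 (via 4 augmenting paths).
In the residual at optimum, the set reachable from s is {gate, mux, pump, s, tap, valve}.
Cut edges: s->node (cap 1), mux->dst (cap 1), pump->dst (cap 1), tap->dst (cap 1). Sum = 4.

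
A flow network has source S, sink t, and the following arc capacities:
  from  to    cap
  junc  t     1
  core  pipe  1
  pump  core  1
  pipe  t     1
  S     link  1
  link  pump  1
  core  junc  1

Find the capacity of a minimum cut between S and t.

1

Max flow = 1 (via 1 augmenting path).
In the residual at optimum, the set reachable from S is {S}.
Cut edges: S→link (cap 1). Sum = 1.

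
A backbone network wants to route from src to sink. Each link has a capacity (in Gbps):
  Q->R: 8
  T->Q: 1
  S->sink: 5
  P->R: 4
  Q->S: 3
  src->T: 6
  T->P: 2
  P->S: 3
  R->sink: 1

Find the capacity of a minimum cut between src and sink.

3

Max flow = 3 (via 2 augmenting paths).
In the residual at optimum, the set reachable from src is {T, src}.
Cut edges: T->Q (cap 1), T->P (cap 2). Sum = 3.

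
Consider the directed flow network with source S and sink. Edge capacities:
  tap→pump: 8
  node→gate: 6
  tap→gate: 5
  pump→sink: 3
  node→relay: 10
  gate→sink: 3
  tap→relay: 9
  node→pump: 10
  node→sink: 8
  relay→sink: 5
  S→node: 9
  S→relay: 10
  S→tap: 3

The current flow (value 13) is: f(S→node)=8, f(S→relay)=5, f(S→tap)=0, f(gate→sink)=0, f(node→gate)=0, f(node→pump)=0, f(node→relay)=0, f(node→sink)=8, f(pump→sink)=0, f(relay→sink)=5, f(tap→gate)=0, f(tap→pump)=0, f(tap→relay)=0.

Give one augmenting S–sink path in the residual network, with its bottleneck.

Residual along S→node→pump→sink: S→node: 1, node→pump: 10, pump→sink: 3.
Bottleneck = min = 1.

S→node→pump→sink, bottleneck 1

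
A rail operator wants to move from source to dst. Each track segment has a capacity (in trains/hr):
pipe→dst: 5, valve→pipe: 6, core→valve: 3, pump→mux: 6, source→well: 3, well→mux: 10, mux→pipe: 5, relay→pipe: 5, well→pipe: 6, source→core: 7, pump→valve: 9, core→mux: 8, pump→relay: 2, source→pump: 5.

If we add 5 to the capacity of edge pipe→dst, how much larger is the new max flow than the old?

Original max flow = 5.
After raising cap(pipe→dst), augmenting paths through that edge carry 5 more units.
New max flow = 10. Increase = 5.

5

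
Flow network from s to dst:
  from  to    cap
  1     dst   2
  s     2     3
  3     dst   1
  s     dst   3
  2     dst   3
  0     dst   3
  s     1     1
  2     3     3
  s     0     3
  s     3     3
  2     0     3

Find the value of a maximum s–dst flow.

Augment s->dst: bottleneck 3. Total 3.
Augment s->2->dst: bottleneck 3. Total 6.
Augment s->0->dst: bottleneck 3. Total 9.
Augment s->1->dst: bottleneck 1. Total 10.
Augment s->3->dst: bottleneck 1. Total 11.
No augmenting path remains in the residual graph.

11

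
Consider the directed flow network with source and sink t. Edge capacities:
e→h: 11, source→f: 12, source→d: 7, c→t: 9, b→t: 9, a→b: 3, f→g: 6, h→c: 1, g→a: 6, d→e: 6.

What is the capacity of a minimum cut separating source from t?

Max flow = 4 (via 2 augmenting paths).
In the residual at optimum, the set reachable from source is {a, d, e, f, g, h, source}.
Cut edges: h→c (cap 1), a→b (cap 3). Sum = 4.

4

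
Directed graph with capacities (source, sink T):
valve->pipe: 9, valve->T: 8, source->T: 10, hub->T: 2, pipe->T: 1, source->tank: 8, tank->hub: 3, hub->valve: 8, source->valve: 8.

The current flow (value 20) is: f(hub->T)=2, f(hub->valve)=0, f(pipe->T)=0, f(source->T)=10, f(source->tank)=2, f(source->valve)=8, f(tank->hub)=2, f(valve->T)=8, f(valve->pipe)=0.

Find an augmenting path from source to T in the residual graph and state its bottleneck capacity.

source->tank->hub->valve->pipe->T, bottleneck 1

Residual along source->tank->hub->valve->pipe->T: source->tank: 6, tank->hub: 1, hub->valve: 8, valve->pipe: 9, pipe->T: 1.
Bottleneck = min = 1.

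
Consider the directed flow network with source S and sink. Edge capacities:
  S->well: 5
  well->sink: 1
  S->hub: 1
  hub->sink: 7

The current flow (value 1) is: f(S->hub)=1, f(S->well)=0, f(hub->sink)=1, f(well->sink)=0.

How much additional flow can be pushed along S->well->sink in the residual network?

1

Residual capacities along the path: S->well: 5, well->sink: 1.
Minimum is 1.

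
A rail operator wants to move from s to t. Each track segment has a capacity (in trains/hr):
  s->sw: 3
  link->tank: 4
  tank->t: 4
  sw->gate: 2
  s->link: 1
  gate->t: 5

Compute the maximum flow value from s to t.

Augment s->sw->gate->t: bottleneck 2. Total 2.
Augment s->link->tank->t: bottleneck 1. Total 3.
No augmenting path remains in the residual graph.

3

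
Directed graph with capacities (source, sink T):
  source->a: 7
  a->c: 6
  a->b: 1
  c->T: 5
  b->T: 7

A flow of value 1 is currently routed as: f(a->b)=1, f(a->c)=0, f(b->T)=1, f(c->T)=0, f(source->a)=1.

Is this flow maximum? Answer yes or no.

Residual path source->a->c->T has bottleneck 5 > 0.
Pushing 5 along it raises the flow to 6, so the given flow is not maximum.

No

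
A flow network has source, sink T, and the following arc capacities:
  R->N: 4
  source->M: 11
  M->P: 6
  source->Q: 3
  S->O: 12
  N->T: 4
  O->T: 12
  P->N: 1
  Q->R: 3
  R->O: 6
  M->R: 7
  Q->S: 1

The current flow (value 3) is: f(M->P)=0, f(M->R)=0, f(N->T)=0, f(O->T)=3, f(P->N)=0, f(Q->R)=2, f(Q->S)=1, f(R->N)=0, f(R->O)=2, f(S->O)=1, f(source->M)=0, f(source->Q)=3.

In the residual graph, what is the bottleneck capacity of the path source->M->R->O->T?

Residual capacities along the path: source->M: 11, M->R: 7, R->O: 4, O->T: 9.
Minimum is 4.

4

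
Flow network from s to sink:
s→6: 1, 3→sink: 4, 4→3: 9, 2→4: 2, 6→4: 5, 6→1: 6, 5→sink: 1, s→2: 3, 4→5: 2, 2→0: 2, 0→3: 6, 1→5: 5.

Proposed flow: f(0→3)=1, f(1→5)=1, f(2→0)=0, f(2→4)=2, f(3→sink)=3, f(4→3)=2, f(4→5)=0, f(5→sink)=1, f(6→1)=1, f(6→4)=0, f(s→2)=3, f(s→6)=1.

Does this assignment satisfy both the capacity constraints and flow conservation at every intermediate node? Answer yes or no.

No

Conservation fails at 2: inflow 3 ≠ outflow 2.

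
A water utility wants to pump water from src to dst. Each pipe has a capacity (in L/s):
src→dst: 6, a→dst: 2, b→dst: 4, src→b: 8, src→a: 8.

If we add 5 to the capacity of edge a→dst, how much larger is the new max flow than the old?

Original max flow = 12.
After raising cap(a→dst), augmenting paths through that edge carry 5 more units.
New max flow = 17. Increase = 5.

5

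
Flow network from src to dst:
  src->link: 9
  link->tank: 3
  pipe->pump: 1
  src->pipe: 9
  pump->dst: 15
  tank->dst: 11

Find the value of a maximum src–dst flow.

Augment src->link->tank->dst: bottleneck 3. Total 3.
Augment src->pipe->pump->dst: bottleneck 1. Total 4.
No augmenting path remains in the residual graph.

4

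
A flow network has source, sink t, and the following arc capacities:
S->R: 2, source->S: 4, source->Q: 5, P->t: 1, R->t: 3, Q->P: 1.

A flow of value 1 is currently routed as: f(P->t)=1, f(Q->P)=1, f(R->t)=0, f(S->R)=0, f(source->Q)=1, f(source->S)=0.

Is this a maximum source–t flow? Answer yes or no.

Residual path source->S->R->t has bottleneck 2 > 0.
Pushing 2 along it raises the flow to 3, so the given flow is not maximum.

No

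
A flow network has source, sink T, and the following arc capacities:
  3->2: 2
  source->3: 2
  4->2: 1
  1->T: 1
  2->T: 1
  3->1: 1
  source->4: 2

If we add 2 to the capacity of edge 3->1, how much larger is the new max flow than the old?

Original max flow = 2.
Even with extra capacity on 3->1, another cut of capacity 2 remains binding.
New max flow = 2. Increase = 0.

0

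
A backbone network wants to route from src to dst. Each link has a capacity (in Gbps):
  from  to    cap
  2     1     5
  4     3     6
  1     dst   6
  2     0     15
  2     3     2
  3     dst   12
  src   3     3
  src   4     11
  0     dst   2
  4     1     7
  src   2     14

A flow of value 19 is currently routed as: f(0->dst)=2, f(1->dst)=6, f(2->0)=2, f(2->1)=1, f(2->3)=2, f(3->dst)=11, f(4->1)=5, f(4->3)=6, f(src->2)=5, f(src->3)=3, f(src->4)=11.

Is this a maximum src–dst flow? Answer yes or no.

Residual reachable from src: {0, 1, 2, 4, src}; dst is not reachable.
Saturated cut: src->3, 2->3, 4->3, 0->dst, 1->dst with total capacity 19 = current flow value. Flow is maximum.

Yes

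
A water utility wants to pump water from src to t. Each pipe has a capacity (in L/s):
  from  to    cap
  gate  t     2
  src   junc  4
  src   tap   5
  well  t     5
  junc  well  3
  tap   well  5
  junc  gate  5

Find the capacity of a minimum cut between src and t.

Max flow = 7 (via 3 augmenting paths).
In the residual at optimum, the set reachable from src is {gate, junc, src, tap, well}.
Cut edges: gate->t (cap 2), well->t (cap 5). Sum = 7.

7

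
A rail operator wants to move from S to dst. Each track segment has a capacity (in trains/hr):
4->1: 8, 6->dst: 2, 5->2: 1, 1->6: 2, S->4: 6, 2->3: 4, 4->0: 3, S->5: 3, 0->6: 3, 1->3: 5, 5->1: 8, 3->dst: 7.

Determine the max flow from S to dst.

Augment S->4->0->6->dst: bottleneck 2. Total 2.
Augment S->4->1->3->dst: bottleneck 4. Total 6.
Augment S->5->1->3->dst: bottleneck 1. Total 7.
Augment S->5->2->3->dst: bottleneck 1. Total 8.
No augmenting path remains in the residual graph.

8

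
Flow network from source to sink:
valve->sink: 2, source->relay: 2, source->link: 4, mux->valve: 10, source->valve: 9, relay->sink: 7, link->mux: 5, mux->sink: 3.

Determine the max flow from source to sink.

7

Augment source->relay->sink: bottleneck 2. Total 2.
Augment source->valve->sink: bottleneck 2. Total 4.
Augment source->link->mux->sink: bottleneck 3. Total 7.
No augmenting path remains in the residual graph.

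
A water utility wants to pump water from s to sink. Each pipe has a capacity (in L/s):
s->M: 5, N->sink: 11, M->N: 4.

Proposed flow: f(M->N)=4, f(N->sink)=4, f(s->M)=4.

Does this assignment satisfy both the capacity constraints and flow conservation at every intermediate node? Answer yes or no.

Yes

Every edge has 0 ≤ f(e) ≤ cap(e).
At each intermediate node, inflow equals outflow.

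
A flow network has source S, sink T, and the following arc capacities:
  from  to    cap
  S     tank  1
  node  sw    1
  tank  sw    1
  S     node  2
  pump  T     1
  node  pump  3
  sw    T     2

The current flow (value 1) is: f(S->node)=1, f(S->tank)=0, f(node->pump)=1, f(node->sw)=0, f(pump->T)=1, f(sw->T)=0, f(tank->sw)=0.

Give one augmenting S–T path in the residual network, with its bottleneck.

Residual along S->node->sw->T: S->node: 1, node->sw: 1, sw->T: 2.
Bottleneck = min = 1.

S->node->sw->T, bottleneck 1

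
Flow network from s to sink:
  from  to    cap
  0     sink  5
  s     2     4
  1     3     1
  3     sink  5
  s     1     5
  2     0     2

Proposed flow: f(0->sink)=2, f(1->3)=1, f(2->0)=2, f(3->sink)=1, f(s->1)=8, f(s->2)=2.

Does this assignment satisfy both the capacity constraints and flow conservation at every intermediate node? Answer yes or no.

No

Capacity violated on s->1: flow 8 > capacity 5.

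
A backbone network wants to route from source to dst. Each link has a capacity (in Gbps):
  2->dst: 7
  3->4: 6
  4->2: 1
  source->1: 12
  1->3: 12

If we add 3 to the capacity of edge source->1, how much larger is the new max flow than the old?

Original max flow = 1.
Edge source->1 does not cross the min cut (source side {1, 3, 4, source}), so extra capacity there cannot help.
New max flow = 1. Increase = 0.

0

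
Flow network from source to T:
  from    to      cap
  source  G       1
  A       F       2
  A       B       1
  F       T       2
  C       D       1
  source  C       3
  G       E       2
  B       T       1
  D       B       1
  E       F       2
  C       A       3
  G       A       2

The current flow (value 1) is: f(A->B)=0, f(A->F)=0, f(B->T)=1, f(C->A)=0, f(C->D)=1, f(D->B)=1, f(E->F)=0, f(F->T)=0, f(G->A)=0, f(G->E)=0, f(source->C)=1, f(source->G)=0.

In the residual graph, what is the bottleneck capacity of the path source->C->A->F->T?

Residual capacities along the path: source->C: 2, C->A: 3, A->F: 2, F->T: 2.
Minimum is 2.

2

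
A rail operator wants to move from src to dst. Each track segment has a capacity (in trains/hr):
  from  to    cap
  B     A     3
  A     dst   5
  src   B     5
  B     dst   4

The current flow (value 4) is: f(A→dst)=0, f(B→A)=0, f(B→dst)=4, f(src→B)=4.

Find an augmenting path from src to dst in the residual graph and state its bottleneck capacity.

Residual along src→B→A→dst: src→B: 1, B→A: 3, A→dst: 5.
Bottleneck = min = 1.

src→B→A→dst, bottleneck 1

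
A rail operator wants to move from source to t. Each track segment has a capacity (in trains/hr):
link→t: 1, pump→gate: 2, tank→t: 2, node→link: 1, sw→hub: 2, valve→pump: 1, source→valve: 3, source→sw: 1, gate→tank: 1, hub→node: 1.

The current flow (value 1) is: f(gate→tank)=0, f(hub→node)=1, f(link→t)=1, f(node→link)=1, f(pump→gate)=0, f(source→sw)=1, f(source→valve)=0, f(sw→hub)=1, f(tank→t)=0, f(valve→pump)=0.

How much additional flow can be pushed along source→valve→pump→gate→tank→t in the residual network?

1

Residual capacities along the path: source→valve: 3, valve→pump: 1, pump→gate: 2, gate→tank: 1, tank→t: 2.
Minimum is 1.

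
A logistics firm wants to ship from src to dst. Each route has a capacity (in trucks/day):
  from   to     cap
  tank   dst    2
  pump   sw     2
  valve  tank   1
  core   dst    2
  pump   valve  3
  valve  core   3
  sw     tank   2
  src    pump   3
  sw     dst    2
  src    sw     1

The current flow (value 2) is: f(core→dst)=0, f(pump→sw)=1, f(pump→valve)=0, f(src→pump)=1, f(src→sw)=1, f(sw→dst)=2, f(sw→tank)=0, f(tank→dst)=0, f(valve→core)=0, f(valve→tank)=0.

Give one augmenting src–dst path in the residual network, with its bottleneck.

Residual along src→pump→valve→core→dst: src→pump: 2, pump→valve: 3, valve→core: 3, core→dst: 2.
Bottleneck = min = 2.

src→pump→valve→core→dst, bottleneck 2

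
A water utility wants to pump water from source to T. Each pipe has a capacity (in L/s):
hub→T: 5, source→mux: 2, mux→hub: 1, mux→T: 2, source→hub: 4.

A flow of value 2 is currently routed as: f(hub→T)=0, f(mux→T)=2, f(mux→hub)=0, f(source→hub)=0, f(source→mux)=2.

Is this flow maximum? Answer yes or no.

Residual path source→hub→T has bottleneck 4 > 0.
Pushing 4 along it raises the flow to 6, so the given flow is not maximum.

No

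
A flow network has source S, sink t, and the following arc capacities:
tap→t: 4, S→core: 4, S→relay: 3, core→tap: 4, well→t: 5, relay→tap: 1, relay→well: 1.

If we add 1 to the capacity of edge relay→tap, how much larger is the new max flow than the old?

Original max flow = 5.
Edge relay→tap does not cross the min cut (source side {S, core, relay, tap}), so extra capacity there cannot help.
New max flow = 5. Increase = 0.

0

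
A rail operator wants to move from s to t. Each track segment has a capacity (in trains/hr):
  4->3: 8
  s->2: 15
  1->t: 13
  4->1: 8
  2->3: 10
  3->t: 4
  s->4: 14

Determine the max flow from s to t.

Augment s->2->3->t: bottleneck 4. Total 4.
Augment s->4->1->t: bottleneck 8. Total 12.
No augmenting path remains in the residual graph.

12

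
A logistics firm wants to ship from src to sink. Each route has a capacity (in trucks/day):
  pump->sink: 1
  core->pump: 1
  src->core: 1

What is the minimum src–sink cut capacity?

Max flow = 1 (via 1 augmenting path).
In the residual at optimum, the set reachable from src is {src}.
Cut edges: src->core (cap 1). Sum = 1.

1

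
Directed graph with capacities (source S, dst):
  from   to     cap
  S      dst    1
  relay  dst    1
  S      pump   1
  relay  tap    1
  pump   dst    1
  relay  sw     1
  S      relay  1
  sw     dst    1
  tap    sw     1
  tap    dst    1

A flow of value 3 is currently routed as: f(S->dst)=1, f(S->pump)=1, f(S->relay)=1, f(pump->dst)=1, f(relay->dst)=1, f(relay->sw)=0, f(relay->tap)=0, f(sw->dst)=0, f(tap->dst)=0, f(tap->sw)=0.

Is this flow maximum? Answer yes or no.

Yes

Residual reachable from S: {S}; dst is not reachable.
Saturated cut: S->relay, S->pump, S->dst with total capacity 3 = current flow value. Flow is maximum.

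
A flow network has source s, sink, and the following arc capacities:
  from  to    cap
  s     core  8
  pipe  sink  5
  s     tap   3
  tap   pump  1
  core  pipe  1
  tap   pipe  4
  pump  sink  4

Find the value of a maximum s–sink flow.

4

Augment s→core→pipe→sink: bottleneck 1. Total 1.
Augment s→tap→pipe→sink: bottleneck 3. Total 4.
No augmenting path remains in the residual graph.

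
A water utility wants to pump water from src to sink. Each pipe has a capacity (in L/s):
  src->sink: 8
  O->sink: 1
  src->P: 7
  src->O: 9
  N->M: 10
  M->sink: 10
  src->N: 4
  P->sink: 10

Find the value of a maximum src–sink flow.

20

Augment src->sink: bottleneck 8. Total 8.
Augment src->P->sink: bottleneck 7. Total 15.
Augment src->O->sink: bottleneck 1. Total 16.
Augment src->N->M->sink: bottleneck 4. Total 20.
No augmenting path remains in the residual graph.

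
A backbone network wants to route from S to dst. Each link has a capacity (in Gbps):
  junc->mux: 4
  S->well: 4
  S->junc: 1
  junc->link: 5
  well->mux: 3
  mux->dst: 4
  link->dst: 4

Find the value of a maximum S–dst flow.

4

Augment S->junc->link->dst: bottleneck 1. Total 1.
Augment S->well->mux->dst: bottleneck 3. Total 4.
No augmenting path remains in the residual graph.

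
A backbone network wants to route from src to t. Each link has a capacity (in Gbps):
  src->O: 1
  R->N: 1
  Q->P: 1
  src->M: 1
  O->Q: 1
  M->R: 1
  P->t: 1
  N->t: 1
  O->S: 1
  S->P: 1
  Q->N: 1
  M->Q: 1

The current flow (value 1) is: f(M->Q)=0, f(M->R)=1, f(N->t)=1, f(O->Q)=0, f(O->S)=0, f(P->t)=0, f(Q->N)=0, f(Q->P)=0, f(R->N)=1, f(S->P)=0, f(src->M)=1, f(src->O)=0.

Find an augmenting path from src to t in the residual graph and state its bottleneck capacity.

Residual along src->O->Q->P->t: src->O: 1, O->Q: 1, Q->P: 1, P->t: 1.
Bottleneck = min = 1.

src->O->Q->P->t, bottleneck 1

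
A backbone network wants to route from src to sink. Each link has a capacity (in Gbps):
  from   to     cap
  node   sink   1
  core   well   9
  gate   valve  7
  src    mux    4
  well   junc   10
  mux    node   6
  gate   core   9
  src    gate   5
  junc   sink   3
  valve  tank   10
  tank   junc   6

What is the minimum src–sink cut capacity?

Max flow = 4 (via 2 augmenting paths).
In the residual at optimum, the set reachable from src is {core, gate, junc, mux, node, src, tank, valve, well}.
Cut edges: junc→sink (cap 3), node→sink (cap 1). Sum = 4.

4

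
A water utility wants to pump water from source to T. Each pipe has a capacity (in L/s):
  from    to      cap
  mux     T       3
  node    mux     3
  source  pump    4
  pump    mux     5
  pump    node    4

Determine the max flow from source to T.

Augment source→pump→mux→T: bottleneck 3. Total 3.
No augmenting path remains in the residual graph.

3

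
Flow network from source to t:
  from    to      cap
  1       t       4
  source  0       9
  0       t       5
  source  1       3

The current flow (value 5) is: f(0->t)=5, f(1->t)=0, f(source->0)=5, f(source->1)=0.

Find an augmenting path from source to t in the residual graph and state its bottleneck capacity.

Residual along source->1->t: source->1: 3, 1->t: 4.
Bottleneck = min = 3.

source->1->t, bottleneck 3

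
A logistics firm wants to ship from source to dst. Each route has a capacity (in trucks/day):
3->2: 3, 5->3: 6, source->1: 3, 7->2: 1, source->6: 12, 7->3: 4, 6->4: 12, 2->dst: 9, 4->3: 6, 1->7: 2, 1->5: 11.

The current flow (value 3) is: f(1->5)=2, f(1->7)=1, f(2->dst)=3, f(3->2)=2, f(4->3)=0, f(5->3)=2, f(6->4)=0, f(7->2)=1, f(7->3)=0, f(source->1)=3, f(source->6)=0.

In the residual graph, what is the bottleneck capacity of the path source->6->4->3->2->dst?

Residual capacities along the path: source->6: 12, 6->4: 12, 4->3: 6, 3->2: 1, 2->dst: 6.
Minimum is 1.

1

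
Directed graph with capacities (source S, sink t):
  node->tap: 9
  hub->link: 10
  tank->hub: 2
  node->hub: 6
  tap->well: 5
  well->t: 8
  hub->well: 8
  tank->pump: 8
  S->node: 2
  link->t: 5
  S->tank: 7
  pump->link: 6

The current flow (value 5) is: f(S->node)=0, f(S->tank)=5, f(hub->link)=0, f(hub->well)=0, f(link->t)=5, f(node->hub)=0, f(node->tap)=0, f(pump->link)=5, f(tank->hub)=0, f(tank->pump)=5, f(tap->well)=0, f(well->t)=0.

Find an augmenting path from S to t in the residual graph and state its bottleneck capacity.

S->tank->hub->well->t, bottleneck 2

Residual along S->tank->hub->well->t: S->tank: 2, tank->hub: 2, hub->well: 8, well->t: 8.
Bottleneck = min = 2.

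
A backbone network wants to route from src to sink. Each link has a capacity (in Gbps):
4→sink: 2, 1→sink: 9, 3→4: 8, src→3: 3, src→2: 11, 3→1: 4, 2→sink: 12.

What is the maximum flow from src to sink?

14

Augment src→2→sink: bottleneck 11. Total 11.
Augment src→3→1→sink: bottleneck 3. Total 14.
No augmenting path remains in the residual graph.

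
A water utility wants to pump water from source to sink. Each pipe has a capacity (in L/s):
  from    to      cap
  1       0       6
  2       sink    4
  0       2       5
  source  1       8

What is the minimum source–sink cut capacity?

Max flow = 4 (via 1 augmenting path).
In the residual at optimum, the set reachable from source is {0, 1, 2, source}.
Cut edges: 2->sink (cap 4). Sum = 4.

4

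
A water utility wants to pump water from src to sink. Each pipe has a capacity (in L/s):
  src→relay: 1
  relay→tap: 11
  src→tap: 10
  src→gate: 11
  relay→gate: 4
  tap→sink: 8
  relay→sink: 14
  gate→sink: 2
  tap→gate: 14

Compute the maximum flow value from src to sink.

11

Augment src→relay→sink: bottleneck 1. Total 1.
Augment src→tap→sink: bottleneck 8. Total 9.
Augment src→gate→sink: bottleneck 2. Total 11.
No augmenting path remains in the residual graph.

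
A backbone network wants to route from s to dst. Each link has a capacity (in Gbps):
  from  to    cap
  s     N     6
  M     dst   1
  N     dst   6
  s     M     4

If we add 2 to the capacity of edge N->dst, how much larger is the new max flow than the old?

0

Original max flow = 7.
Edge N->dst does not cross the min cut (source side {M, s}), so extra capacity there cannot help.
New max flow = 7. Increase = 0.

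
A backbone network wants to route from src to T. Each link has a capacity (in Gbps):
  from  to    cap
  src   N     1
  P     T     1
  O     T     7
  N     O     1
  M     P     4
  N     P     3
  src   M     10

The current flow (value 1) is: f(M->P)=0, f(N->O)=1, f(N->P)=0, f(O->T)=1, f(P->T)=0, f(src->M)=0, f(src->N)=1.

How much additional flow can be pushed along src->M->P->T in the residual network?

Residual capacities along the path: src->M: 10, M->P: 4, P->T: 1.
Minimum is 1.

1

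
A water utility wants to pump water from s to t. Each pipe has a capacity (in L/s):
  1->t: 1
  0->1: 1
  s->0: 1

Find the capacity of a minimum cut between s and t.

1

Max flow = 1 (via 1 augmenting path).
In the residual at optimum, the set reachable from s is {s}.
Cut edges: s->0 (cap 1). Sum = 1.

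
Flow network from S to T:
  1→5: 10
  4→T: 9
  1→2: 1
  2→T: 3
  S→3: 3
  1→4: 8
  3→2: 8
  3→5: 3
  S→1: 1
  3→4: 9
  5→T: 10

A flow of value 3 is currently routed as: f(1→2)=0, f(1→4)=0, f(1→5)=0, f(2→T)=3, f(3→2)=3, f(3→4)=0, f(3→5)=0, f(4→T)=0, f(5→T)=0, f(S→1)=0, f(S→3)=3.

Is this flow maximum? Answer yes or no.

No

Residual path S→1→5→T has bottleneck 1 > 0.
Pushing 1 along it raises the flow to 4, so the given flow is not maximum.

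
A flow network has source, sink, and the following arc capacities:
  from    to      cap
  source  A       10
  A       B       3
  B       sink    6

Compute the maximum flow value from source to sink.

3

Augment source→A→B→sink: bottleneck 3. Total 3.
No augmenting path remains in the residual graph.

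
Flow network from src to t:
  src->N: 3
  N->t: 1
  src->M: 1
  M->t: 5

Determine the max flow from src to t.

Augment src->N->t: bottleneck 1. Total 1.
Augment src->M->t: bottleneck 1. Total 2.
No augmenting path remains in the residual graph.

2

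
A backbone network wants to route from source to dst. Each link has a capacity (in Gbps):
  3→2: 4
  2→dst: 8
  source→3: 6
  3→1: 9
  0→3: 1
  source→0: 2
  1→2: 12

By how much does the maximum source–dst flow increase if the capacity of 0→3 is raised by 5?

Original max flow = 7.
After raising cap(0→3), augmenting paths through that edge carry 1 more unit.
New max flow = 8. Increase = 1.

1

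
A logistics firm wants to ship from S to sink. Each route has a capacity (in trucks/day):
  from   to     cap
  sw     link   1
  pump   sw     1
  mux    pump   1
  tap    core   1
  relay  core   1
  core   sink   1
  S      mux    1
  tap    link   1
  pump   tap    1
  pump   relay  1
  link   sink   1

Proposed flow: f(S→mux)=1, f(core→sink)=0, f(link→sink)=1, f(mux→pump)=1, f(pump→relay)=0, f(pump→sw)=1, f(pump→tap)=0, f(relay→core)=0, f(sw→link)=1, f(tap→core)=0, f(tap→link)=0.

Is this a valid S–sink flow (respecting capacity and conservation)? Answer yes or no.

Every edge has 0 ≤ f(e) ≤ cap(e).
At each intermediate node, inflow equals outflow.

Yes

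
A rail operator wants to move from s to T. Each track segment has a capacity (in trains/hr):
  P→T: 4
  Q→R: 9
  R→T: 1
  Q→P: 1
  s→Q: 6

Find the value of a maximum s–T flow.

Augment s→Q→P→T: bottleneck 1. Total 1.
Augment s→Q→R→T: bottleneck 1. Total 2.
No augmenting path remains in the residual graph.

2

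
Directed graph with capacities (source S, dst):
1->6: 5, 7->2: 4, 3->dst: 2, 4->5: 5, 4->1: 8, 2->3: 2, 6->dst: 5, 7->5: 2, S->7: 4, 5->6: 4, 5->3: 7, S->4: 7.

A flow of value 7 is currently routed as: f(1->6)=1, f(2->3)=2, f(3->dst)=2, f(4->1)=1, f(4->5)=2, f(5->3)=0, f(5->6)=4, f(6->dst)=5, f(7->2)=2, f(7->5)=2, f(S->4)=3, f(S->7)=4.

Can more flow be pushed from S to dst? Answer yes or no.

Residual reachable from S: {1, 2, 3, 4, 5, 6, 7, S}; dst is not reachable.
Saturated cut: 3->dst, 6->dst with total capacity 7 = current flow value. Flow is maximum.

No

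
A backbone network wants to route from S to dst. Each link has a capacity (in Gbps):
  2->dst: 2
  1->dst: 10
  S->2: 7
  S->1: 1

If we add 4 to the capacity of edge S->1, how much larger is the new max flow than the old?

Original max flow = 3.
After raising cap(S->1), augmenting paths through that edge carry 4 more units.
New max flow = 7. Increase = 4.

4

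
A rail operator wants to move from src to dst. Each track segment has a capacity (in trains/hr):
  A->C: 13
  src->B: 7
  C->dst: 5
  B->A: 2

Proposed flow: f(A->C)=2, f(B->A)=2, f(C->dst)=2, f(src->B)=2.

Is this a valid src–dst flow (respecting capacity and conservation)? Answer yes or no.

Yes

Every edge has 0 ≤ f(e) ≤ cap(e).
At each intermediate node, inflow equals outflow.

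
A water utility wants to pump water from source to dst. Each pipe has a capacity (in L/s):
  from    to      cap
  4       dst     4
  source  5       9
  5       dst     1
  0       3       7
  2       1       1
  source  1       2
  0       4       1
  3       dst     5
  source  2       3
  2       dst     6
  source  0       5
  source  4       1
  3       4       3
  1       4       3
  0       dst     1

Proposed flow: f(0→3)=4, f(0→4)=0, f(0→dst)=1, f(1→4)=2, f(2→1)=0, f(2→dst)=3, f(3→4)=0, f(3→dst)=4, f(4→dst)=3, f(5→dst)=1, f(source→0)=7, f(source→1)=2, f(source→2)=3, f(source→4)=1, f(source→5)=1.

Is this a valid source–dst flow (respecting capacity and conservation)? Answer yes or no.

Capacity violated on source→0: flow 7 > capacity 5.

No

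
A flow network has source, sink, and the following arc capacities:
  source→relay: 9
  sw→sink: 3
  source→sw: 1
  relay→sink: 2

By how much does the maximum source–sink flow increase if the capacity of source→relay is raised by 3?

Original max flow = 3.
Edge source→relay does not cross the min cut (source side {relay, source}), so extra capacity there cannot help.
New max flow = 3. Increase = 0.

0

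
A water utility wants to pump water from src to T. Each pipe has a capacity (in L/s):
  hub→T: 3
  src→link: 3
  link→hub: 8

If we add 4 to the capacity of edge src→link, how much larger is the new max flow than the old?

0

Original max flow = 3.
Even with extra capacity on src→link, another cut of capacity 3 remains binding.
New max flow = 3. Increase = 0.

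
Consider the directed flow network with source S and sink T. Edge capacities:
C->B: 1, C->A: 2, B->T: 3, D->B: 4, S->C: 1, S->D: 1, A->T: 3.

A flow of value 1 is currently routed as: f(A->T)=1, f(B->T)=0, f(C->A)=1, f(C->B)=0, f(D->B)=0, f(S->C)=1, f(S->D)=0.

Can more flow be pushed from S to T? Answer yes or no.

Yes

Residual path S->D->B->T has bottleneck 1 > 0.
Pushing 1 along it raises the flow to 2, so the given flow is not maximum.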